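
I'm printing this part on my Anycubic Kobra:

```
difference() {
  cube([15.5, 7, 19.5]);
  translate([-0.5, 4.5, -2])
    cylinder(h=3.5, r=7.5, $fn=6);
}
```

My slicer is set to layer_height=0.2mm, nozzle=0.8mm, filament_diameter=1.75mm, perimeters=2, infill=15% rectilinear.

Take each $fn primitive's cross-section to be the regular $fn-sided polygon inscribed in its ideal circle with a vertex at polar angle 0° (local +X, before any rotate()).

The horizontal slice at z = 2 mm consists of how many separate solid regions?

1

At z = 2 mm: the 15.5×7 cube contributes its full rectangle; the cylinder at (-0.5, 4.5) is not intersected at this z (z outside [-2, 1.5]); After the difference (first − rest): none of the subtracted shapes is present at this height, so the 15.5×7 cube is unchanged — 1 connected region. The result has 1 disconnected region.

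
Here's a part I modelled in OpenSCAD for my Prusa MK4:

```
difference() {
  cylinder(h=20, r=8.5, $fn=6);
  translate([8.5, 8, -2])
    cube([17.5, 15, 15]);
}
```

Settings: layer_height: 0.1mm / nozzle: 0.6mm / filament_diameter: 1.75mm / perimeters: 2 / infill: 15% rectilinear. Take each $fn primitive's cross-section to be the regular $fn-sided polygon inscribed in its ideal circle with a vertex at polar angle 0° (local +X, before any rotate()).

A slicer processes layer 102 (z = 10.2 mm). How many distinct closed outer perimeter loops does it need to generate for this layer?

1

At z = 10.2 mm: the r=8.5 cylinder gives a regular 6-gon of circumradius 8.5 (constant along its height); the cube at (8.5, 8) is present — its section is the full 17.5×15 rectangle; After the difference (first − rest): starting from the r=8.5 cylinder, the 17.5×15 cube at (8.5, 8) misses the remaining region (no effect) — 1 connected region. The result has 1 disconnected region.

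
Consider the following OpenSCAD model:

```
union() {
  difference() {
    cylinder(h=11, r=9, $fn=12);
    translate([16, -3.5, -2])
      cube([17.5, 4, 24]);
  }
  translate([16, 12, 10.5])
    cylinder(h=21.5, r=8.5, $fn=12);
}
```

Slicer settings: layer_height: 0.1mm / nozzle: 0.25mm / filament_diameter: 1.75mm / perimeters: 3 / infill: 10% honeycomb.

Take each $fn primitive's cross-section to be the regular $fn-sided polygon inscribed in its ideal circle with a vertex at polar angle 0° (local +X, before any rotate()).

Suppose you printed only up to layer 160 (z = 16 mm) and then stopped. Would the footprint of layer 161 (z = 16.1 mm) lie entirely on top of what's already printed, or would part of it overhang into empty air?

entirely on top

Compare the two slices. At z = 16: the cylinder is absent (z outside [0, 11]); the cube at (16, -3.5) is present — its section is the full 17.5×4 rectangle (area 70.00 mm²); Taking the first minus the rest: the first operand is absent here, so nothing remains; the r=8.5 cylinder at (16, 12) contributes a regular 12-gon of circumradius 8.5 (area = (12/2)·8.500²·sin(360°/12) = 216.75 mm²); Merging all regions: only the r=8.5 cylinder at (16, 12) is present, so the union is just that shape — area = 216.75 mm². At z = 16.1: the cylinder does not reach this height (z outside [0, 11]); the cube at (16, -3.5) is present — its section is the full 17.5×4 rectangle (area 70.00 mm²); Taking the first minus the rest: the first operand is absent here, so nothing remains; the r=8.5 cylinder at (16, 12) gives a regular 12-gon of circumradius 8.5 (constant along its height) (area = (12/2)·8.500²·sin(360°/12) = 216.75 mm²); Combining (union): only the r=8.5 cylinder at (16, 12) is present, so the union is just that shape — area = 216.75 mm². Checking containment: the cross-section at z = 16.1 is a subset of the cross-section at z = 16.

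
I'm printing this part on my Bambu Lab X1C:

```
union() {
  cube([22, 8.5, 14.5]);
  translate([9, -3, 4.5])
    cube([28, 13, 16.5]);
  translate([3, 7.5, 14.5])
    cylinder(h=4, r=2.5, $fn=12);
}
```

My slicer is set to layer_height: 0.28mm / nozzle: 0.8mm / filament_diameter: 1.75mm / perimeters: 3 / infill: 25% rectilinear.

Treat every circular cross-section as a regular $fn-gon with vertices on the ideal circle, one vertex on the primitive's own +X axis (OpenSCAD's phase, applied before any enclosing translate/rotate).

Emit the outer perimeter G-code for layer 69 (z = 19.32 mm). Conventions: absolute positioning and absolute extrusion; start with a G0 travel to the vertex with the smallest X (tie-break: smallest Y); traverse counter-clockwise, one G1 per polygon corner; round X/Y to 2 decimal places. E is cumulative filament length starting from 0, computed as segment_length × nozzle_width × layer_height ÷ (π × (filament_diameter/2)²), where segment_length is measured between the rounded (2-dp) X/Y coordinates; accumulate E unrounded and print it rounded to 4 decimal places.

G0 X9.00 Y-3.00 Z19.32
G1 X37.00 Y-3.00 E2.6076
G1 X37.00 Y10.00 E3.8183
G1 X9.00 Y10.00 E6.4259
G1 X9.00 Y-3.00 E7.6365

At z = 19.32 mm: the cube is absent (z outside [0, 14.5]); the 28×13 cube at (9, -3) contributes its full rectangle; the cylinder at (3, 7.5) is not intersected at this z (z outside [14.5, 18.5]); Merging all regions: only the 28×13 cube at (9, -3) is present, so the union is just that shape — 1 connected region. The outline is a single polygon with 4 vertices. Extrusion per mm of travel: 0.8 × 0.28 / (π × 0.875²) = 0.093128. Accumulating E over each segment gives final E = 7.6365.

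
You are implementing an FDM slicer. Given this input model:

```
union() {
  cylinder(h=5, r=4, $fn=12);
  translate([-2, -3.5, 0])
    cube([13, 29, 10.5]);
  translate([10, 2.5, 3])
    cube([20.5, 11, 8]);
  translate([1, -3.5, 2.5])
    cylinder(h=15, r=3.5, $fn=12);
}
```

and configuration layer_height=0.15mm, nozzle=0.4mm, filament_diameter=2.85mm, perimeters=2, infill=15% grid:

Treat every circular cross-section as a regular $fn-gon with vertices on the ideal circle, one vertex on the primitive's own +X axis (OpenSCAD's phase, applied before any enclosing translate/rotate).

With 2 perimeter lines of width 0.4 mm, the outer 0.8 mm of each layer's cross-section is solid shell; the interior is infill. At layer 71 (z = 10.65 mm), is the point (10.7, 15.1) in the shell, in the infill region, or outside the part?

outside

At z = 10.65 mm: the cylinder is absent (z outside [0, 5]); the cube at (-2, -3.5) is not intersected at this z (z outside [0, 10.5]); the 20.5×11 cube at (10, 2.5) contributes its full rectangle; the r=3.5 cylinder at (1, -3.5) gives a regular 12-gon of circumradius 3.5 (constant along its height); Taking the union: the 2 present regions are separate (no shared area or edge), so areas and boundary lengths simply add and each stays a separate island — 2 connected regions. Overall, the cross-section has 2 separate islands. The nearest boundary edge runs (10.00, 13.50)→(30.50, 13.50); distance from the point to it = 1.60 mm. The point is not inside any of the regions above, so it lies outside the cross-section (1.60 mm from the nearest boundary).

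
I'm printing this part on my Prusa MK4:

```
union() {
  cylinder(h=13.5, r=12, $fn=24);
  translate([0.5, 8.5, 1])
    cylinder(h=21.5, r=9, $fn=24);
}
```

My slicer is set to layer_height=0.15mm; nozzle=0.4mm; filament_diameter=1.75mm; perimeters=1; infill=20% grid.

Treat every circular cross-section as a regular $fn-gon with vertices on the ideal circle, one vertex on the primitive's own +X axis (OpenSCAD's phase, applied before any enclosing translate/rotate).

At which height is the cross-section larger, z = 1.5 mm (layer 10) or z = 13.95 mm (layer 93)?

Layer 10 (z = 1.5): the r=12 cylinder gives a regular 24-gon of circumradius 12 (constant along its height) (area = (24/2)·12.000²·sin(360°/24) = 447.24 mm²); the cylinder at (0.5, 8.5): section is a regular 24-gon, circumradius r=9 (area = (24/2)·9.000²·sin(360°/24) = 251.57 mm²); Taking the union: the regions partially overlap — summed areas 698.81 mm² minus the doubly-counted overlap 164.76 mm² gives 534.05 mm² — area = 534.05 mm². So its area = 534.05 mm². Layer 93 (z = 13.95): the cylinder does not reach this height (z outside [0, 13.5]); the r=9 cylinder at (0.5, 8.5) contributes a regular 24-gon of circumradius 9 (area = (24/2)·9.000²·sin(360°/24) = 251.57 mm²); Combining (union): only the r=9 cylinder at (0.5, 8.5) is present, so the union is just that shape — area = 251.57 mm². So its area = 251.57 mm². Layer 10 is larger (534.05 vs 251.57 mm²).

layer 10 (z = 1.5 mm)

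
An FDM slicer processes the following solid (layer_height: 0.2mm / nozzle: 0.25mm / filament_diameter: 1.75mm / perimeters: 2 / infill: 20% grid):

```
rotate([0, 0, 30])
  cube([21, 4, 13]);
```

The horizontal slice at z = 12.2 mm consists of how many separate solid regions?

1

At z = 12.2 mm: the cube (footprint 21×4) is included at this height; (rotated 30° about Z; rotation is an isometry so areas/perimeters/island counts are preserved). The result has 1 disconnected region.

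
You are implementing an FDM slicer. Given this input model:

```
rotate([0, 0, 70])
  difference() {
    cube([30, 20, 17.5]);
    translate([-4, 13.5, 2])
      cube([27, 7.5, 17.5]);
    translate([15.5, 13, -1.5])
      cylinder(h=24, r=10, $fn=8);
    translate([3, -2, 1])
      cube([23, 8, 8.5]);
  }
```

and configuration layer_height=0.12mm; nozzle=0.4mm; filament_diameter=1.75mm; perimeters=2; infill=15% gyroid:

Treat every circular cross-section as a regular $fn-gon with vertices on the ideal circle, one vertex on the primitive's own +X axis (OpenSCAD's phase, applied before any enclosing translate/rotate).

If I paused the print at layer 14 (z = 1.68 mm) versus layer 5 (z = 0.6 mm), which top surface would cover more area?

layer 5 (z = 0.6 mm)

Layer 14 (z = 1.68): the cube (footprint 30×20) is included at this height (area 600.00 mm²); the cube at (-4, 13.5) is not intersected at this z (z outside [2, 19.5]); the r=10 cylinder at (15.5, 13) contributes a regular 8-gon of circumradius 10 (area = (8/2)·10.000²·sin(360°/8) = 282.84 mm²); the cube at (3, -2) is present — its section is the full 23×8 rectangle (area 184.00 mm²); After the difference (first − rest): starting from the 30×20 cube (600.00 mm²), the r=10 cylinder at (15.5, 13) partially overlaps it — only the 261.12 mm² overlap (of its 282.84 mm²) is removed, clipping the outline; the 23×8 cube at (3, -2) partially overlaps it — only the 116.28 mm² overlap (of its 184.00 mm²) is removed, clipping the outline — area = 222.59 mm²; (whole slice rotated 70° about Z — lengths, areas and connectivity unchanged). So its area = 222.59 mm². Layer 5 (z = 0.6): the cube is present — its section is the full 30×20 rectangle (area 600.00 mm²); the cube at (-4, 13.5) does not reach this height (z outside [2, 19.5]); the r=10 cylinder at (15.5, 13) contributes a regular 8-gon of circumradius 10 (area = (8/2)·10.000²·sin(360°/8) = 282.84 mm²); the cube at (3, -2) is absent (z outside [1, 9.5]); Taking the first minus the rest: starting from the 30×20 cube (600.00 mm²), the r=10 cylinder at (15.5, 13) partially overlaps it — only the 261.12 mm² overlap (of its 282.84 mm²) is removed, clipping the outline — area = 338.88 mm²; (rotated 70° about Z; rotation is an isometry so areas/perimeters/island counts are preserved). So its area = 338.88 mm². Layer 5 is larger (338.88 vs 222.59 mm²).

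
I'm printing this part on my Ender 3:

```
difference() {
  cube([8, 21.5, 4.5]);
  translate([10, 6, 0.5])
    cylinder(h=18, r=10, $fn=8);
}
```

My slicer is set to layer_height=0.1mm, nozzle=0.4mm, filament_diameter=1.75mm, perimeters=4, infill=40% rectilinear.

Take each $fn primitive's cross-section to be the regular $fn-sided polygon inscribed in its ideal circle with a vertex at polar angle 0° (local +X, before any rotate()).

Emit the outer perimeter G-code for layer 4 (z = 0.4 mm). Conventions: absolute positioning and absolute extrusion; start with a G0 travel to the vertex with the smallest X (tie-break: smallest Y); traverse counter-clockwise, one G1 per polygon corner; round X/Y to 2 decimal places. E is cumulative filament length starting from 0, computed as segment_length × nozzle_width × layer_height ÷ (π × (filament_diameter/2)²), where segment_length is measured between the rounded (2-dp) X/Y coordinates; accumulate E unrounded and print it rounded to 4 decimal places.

At z = 0.4 mm: the 8×21.5 cube contributes its full rectangle; the cylinder at (10, 6) is not intersected at this z (z outside [0.5, 18.5]); After the difference (first − rest): none of the subtracted shapes is present at this height, so the 8×21.5 cube is unchanged — 1 connected region. The outline is a single polygon with 4 vertices. Extrusion per mm of travel: 0.4 × 0.1 / (π × 0.875²) = 0.016630. Accumulating E over each segment gives final E = 0.9812.

G0 X0.00 Y0.00 Z0.40
G1 X8.00 Y0.00 E0.1330
G1 X8.00 Y21.50 E0.4906
G1 X0.00 Y21.50 E0.6236
G1 X0.00 Y0.00 E0.9812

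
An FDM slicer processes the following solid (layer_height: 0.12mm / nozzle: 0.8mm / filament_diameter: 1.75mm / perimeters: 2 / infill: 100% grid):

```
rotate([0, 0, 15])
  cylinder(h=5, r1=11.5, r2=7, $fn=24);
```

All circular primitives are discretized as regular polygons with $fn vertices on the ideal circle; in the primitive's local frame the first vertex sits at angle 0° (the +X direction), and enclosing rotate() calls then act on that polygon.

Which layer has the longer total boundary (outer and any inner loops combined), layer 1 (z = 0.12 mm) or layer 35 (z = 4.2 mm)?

Layer 1 (z = 0.12): the cone contributes a regular 24-gon of circumradius 11.392 (interpolated between r1=11.5 and r2=7 at t=0.024) (perimeter = 2·24·11.392·sin(180°/24) = 71.37 mm); (whole slice rotated 15° about Z — lengths, areas and connectivity unchanged). So its perimeter = 71.37 mm. Layer 35 (z = 4.2): the cone (r1=11.5→r2=7) has section circumradius 7.720 here — a regular 24-gon (perimeter = 2·24·7.720·sin(180°/24) = 48.37 mm); (whole slice rotated 15° about Z — lengths, areas and connectivity unchanged). So its perimeter = 48.37 mm. Layer 1 is larger (71.37 vs 48.37 mm).

layer 1 (z = 0.12 mm)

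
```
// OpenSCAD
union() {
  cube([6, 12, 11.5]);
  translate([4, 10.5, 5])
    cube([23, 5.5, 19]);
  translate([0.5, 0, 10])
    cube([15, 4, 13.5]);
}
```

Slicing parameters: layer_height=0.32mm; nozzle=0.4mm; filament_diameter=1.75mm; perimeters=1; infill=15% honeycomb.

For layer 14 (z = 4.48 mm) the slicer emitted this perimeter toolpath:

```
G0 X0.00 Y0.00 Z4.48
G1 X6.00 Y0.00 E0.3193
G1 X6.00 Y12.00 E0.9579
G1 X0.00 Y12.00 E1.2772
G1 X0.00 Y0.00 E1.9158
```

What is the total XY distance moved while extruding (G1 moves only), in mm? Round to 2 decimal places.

Sum the Euclidean lengths of each G1 segment: total = 36.00 mm.

36.00 mm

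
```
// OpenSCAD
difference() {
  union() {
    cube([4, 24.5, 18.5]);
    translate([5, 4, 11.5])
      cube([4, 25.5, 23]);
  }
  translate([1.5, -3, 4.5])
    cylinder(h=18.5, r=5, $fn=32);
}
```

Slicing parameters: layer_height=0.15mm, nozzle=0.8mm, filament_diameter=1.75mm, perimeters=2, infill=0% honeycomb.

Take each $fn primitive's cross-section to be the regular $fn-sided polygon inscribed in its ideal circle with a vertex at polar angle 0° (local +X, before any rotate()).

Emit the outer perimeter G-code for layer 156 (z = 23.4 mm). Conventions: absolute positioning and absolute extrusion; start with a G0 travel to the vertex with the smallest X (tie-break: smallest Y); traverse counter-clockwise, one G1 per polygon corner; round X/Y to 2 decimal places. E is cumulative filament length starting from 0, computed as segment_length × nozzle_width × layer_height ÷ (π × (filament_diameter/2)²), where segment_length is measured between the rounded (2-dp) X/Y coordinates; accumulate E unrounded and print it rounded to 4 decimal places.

G0 X5.00 Y4.00 Z23.40
G1 X9.00 Y4.00 E0.1996
G1 X9.00 Y29.50 E1.4718
G1 X5.00 Y29.50 E1.6713
G1 X5.00 Y4.00 E2.9435

At z = 23.4 mm: the cube does not reach this height (z outside [0, 18.5]); the cube at (5, 4) is present — its section is the full 4×25.5 rectangle; Taking the union: only the 4×25.5 cube at (5, 4) is present, so the union is just that shape — 1 connected region; the cylinder at (1.5, -3) does not reach this height (z outside [4.5, 23]); Taking the first minus the rest: none of the subtracted shapes is present at this height, so the result so far is unchanged — 1 connected region. The outline is a single polygon with 4 vertices. Extrusion per mm of travel: 0.8 × 0.15 / (π × 0.875²) = 0.049890. Accumulating E over each segment gives final E = 2.9435.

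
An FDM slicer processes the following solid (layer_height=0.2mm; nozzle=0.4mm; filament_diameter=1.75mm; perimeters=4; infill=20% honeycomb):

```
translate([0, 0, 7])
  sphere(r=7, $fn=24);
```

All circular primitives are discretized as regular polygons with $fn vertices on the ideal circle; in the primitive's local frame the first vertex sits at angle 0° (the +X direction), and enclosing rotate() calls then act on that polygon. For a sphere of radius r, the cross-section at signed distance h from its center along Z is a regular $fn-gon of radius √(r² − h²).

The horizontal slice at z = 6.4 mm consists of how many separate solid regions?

At z = 6.4 mm: the r=7 sphere slices to a regular 24-gon of circumradius 6.974 (√(r²−h²) with h=0.6 from center). The result has 1 disconnected region.

1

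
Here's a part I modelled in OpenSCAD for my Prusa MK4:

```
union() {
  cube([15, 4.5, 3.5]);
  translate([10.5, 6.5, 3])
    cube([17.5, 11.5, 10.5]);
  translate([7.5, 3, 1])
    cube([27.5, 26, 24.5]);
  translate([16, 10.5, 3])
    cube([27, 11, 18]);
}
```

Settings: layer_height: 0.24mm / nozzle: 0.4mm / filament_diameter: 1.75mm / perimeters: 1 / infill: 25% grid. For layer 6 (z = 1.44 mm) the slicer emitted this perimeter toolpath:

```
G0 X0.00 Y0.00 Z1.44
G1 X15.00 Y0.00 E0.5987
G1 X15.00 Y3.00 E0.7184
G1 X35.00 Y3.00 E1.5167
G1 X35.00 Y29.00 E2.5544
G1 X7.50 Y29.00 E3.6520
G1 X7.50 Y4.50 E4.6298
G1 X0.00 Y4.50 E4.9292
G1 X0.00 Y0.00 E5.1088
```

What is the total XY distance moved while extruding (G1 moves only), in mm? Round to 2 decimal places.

Sum the Euclidean lengths of each G1 segment: total = 128.00 mm.

128.00 mm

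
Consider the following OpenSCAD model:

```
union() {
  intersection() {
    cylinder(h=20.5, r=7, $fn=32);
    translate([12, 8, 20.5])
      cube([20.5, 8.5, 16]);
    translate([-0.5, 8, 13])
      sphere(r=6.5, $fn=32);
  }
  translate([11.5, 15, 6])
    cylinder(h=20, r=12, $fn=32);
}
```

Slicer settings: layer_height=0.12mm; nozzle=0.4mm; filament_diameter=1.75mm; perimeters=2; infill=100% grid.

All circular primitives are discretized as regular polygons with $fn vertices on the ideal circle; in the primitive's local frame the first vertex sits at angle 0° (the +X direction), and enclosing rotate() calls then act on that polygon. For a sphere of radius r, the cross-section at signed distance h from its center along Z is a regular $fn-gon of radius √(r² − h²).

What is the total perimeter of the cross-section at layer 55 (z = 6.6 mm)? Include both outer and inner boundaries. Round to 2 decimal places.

At z = 6.6 mm: the cylinder: section is a regular 32-gon, circumradius r=7 (perimeter = 2·32·7.000·sin(180°/32) = 43.91 mm); the cube at (12, 8) is not intersected at this z (z outside [20.5, 36.5]); the sphere at (-0.5, 8): section is a regular 32-gon, circumradius = √(r²−h²) = √(6.5²−6.4²) = 1.136 (perimeter = 2·32·1.136·sin(180°/32) = 7.12 mm); Keeping only the common overlap: at least one operand is absent at this height, so nothing remains; the r=12 cylinder at (11.5, 15) contributes a regular 32-gon of circumradius 12 (perimeter = 2·32·12.000·sin(180°/32) = 75.28 mm); Taking the union: only the r=12 cylinder at (11.5, 15) is present, so the union is just that shape — boundary = 75.28 mm. Overall, the cross-section is a single solid region. Total boundary length (outer) = 75.28 mm.

75.28 mm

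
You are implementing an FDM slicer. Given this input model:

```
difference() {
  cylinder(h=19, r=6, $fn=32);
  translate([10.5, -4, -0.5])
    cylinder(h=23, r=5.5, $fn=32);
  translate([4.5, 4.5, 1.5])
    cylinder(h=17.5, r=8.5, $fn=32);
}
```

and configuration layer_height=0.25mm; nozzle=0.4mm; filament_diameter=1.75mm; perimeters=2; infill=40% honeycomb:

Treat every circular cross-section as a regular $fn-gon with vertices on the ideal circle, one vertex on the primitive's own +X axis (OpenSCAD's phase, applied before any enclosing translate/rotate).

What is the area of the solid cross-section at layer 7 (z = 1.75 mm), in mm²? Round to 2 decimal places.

At z = 1.75 mm: the r=6 cylinder contributes a regular 32-gon of circumradius 6 (area = (32/2)·6.000²·sin(360°/32) = 112.37 mm²); the cylinder at (10.5, -4): section is a regular 32-gon, circumradius r=5.5 (area = (32/2)·5.500²·sin(360°/32) = 94.42 mm²); the r=8.5 cylinder at (4.5, 4.5) contributes a regular 32-gon of circumradius 8.5 (area = (32/2)·8.500²·sin(360°/32) = 225.52 mm²); Subtracting the remaining from the first: starting from the r=6 cylinder (112.37 mm²), the r=5.5 cylinder at (10.5, -4) partially overlaps it — only the 0.34 mm² overlap (of its 94.42 mm²) is removed, clipping the outline; the r=8.5 cylinder at (4.5, 4.5) partially overlaps it — only the 71.87 mm² overlap (of its 225.52 mm²) is removed, clipping the outline — area = 40.16 mm². Overall, the cross-section is a single solid region. Net area = 40.16 mm².

40.16 mm²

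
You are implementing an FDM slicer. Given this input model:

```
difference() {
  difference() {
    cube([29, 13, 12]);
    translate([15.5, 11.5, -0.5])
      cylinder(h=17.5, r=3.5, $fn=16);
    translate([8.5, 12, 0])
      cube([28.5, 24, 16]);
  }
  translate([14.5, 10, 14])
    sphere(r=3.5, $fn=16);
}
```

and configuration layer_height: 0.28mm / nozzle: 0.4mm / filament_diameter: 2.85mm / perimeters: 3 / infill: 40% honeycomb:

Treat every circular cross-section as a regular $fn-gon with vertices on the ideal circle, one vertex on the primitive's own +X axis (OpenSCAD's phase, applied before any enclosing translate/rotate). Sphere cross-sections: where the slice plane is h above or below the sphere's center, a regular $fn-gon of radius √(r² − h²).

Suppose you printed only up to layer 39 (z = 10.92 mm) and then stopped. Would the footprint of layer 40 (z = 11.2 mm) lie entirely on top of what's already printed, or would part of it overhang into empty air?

Compare the two slices. At z = 10.92: the cube is present — its section is the full 29×13 rectangle (area 377.00 mm²); the r=3.5 cylinder at (15.5, 11.5) gives a regular 16-gon of circumradius 3.5 (constant along its height) (area = (16/2)·3.500²·sin(360°/16) = 37.50 mm²); the cube at (8.5, 12) (footprint 28.5×24) is included at this height (area 684.00 mm²); Subtracting the remaining from the first: starting from the 29×13 cube (377.00 mm²), the r=3.5 cylinder at (15.5, 11.5) partially overlaps it — only the 28.79 mm² overlap (of its 37.50 mm²) is removed, clipping the outline; the 28.5×24 cube at (8.5, 12) partially overlaps it — only the 13.91 mm² overlap (of its 684.00 mm²) is removed, clipping the outline — area = 334.30 mm²; the r=3.5 sphere at (14.5, 10) slices to a regular 16-gon of circumradius 1.662 (√(r²−h²) with h=3.08 from center) (area = (16/2)·1.662²·sin(360°/16) = 8.46 mm²); Taking the first minus the rest: starting from the result so far (334.30 mm²), the r=3.5 sphere at (14.5, 10) partially overlaps it — only the 0.00 mm² overlap (of its 8.46 mm²) is removed, clipping the outline — area = 334.30 mm². At z = 11.2: the cube is present — its section is the full 29×13 rectangle (area 377.00 mm²); the cylinder at (15.5, 11.5): section is a regular 16-gon, circumradius r=3.5 (area = (16/2)·3.500²·sin(360°/16) = 37.50 mm²); the cube at (8.5, 12) is present — its section is the full 28.5×24 rectangle (area 684.00 mm²); Subtracting the remaining from the first: starting from the 29×13 cube (377.00 mm²), the r=3.5 cylinder at (15.5, 11.5) partially overlaps it — only the 28.79 mm² overlap (of its 37.50 mm²) is removed, clipping the outline; the 28.5×24 cube at (8.5, 12) partially overlaps it — only the 13.91 mm² overlap (of its 684.00 mm²) is removed, clipping the outline — area = 334.30 mm²; the r=3.5 sphere at (14.5, 10) contributes a regular 16-gon of circumradius √(3.5²−2.8²) = 2.100 (area = (16/2)·2.100²·sin(360°/16) = 13.50 mm²); Taking the first minus the rest: starting from the result so far (334.30 mm²), the r=3.5 sphere at (14.5, 10) partially overlaps it — only the 1.03 mm² overlap (of its 13.50 mm²) is removed, clipping the outline — area = 333.26 mm². Checking containment: the cross-section at z = 11.2 is a subset of the cross-section at z = 10.92.

entirely on top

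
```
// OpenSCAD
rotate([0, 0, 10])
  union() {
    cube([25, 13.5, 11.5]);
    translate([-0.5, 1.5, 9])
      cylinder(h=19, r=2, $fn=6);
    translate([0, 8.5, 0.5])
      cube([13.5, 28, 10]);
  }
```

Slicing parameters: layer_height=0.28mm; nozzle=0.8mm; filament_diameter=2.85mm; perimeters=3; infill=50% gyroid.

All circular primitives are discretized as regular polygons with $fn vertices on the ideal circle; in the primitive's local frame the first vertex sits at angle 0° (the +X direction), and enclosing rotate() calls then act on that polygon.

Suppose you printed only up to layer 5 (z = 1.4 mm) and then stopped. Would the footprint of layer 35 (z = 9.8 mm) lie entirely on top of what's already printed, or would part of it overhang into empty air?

part overhangs

Compare the two slices. At z = 1.4: the cube (footprint 25×13.5) is included at this height (area 337.50 mm²); the cylinder at (-0.5, 1.5) is not intersected at this z (z outside [9, 28]); the cube at (0, 8.5) is present — its section is the full 13.5×28 rectangle (area 378.00 mm²); Combining (union): the regions partially overlap — summed areas 715.50 mm² minus the doubly-counted overlap 67.50 mm² gives 648.00 mm² — area = 648.00 mm²; (whole slice rotated 10° about Z — lengths, areas and connectivity unchanged). At z = 9.8: the cube is present — its section is the full 25×13.5 rectangle (area 337.50 mm²); the r=2 cylinder at (-0.5, 1.5) contributes a regular 6-gon of circumradius 2 (area = (6/2)·2.000²·sin(360°/6) = 10.39 mm²); the cube at (0, 8.5) is present — its section is the full 13.5×28 rectangle (area 378.00 mm²); Merging all regions: the regions partially overlap — summed areas 725.89 mm² minus the doubly-counted overlap 70.83 mm² gives 655.06 mm² — area = 655.06 mm²; (rotated 10° about Z; rotation is an isometry so areas/perimeters/island counts are preserved). Checking containment: at z = 9.8 the cross-section extends beyond the z = 1.4 cross-section by about 7.06 mm².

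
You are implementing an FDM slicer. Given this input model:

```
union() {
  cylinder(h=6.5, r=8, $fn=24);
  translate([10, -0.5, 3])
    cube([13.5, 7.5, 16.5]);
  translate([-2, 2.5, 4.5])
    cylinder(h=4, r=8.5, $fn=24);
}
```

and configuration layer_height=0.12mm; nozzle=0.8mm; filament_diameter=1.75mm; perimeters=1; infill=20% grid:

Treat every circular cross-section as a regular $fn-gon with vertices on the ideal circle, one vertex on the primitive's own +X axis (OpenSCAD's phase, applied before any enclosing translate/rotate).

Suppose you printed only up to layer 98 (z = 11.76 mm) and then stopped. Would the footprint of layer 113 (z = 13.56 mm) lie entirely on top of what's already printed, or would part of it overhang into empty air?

entirely on top

Compare the two slices. At z = 11.76: the cylinder is absent (z outside [0, 6.5]); the 13.5×7.5 cube at (10, -0.5) contributes its full rectangle (area 101.25 mm²); the cylinder at (-2, 2.5) is not intersected at this z (z outside [4.5, 8.5]); Combining (union): only the 13.5×7.5 cube at (10, -0.5) is present, so the union is just that shape — area = 101.25 mm². At z = 13.56: the cylinder is absent (z outside [0, 6.5]); the cube at (10, -0.5) (footprint 13.5×7.5) is included at this height (area 101.25 mm²); the cylinder at (-2, 2.5) is absent (z outside [4.5, 8.5]); Merging all regions: only the 13.5×7.5 cube at (10, -0.5) is present, so the union is just that shape — area = 101.25 mm². Checking containment: the cross-section at z = 13.56 is a subset of the cross-section at z = 11.76.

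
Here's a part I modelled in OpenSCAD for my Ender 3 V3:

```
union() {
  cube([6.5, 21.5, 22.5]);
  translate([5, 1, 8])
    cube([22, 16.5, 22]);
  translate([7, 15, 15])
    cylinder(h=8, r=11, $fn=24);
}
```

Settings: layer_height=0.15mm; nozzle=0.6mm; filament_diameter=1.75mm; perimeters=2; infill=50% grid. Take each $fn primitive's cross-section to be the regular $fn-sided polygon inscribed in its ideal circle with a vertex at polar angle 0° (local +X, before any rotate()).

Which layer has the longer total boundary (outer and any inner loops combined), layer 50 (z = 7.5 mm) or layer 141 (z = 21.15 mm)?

layer 141 (z = 21.15 mm)

Layer 50 (z = 7.5): the cube is present — its section is the full 6.5×21.5 rectangle (perimeter 56.00 mm); the cube at (5, 1) is not intersected at this z (z outside [8, 30]); the cylinder at (7, 15) does not reach this height (z outside [15, 23]); Combining (union): only the 6.5×21.5 cube is present, so the union is just that shape — boundary = 56.00 mm. So its perimeter = 56.00 mm. Layer 141 (z = 21.15): the cube is present — its section is the full 6.5×21.5 rectangle (perimeter 56.00 mm); the cube at (5, 1) is present — its section is the full 22×16.5 rectangle (perimeter 77.00 mm); the cylinder at (7, 15): section is a regular 24-gon, circumradius r=11 (perimeter = 2·24·11.000·sin(180°/24) = 68.92 mm); Combining (union): the regions partially overlap (shared area 260.23 mm²), so the edge portions inside another operand are dropped and the merged outline is re-measured after clipping — boundary = 101.99 mm. So its perimeter = 101.99 mm. Layer 141 is larger (101.99 vs 56.00 mm).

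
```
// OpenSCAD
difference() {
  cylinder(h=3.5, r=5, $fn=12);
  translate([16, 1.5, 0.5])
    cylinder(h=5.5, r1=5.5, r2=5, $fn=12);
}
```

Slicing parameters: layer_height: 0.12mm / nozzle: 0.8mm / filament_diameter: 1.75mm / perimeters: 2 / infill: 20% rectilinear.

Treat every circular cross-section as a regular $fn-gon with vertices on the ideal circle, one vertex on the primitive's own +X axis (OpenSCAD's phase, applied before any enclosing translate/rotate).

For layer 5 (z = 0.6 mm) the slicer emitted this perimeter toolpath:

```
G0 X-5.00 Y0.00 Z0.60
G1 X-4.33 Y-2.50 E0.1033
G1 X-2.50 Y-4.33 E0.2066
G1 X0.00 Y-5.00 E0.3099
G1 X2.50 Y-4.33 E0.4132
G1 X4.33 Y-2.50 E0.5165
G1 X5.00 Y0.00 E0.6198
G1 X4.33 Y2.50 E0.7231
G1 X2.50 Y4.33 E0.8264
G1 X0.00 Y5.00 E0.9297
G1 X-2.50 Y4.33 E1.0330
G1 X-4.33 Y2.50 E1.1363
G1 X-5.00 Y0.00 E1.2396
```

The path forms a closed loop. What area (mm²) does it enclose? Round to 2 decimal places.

75.00 mm²

Apply the shoelace formula to the sequence of (X, Y) vertices; enclosed area = 75.00 mm².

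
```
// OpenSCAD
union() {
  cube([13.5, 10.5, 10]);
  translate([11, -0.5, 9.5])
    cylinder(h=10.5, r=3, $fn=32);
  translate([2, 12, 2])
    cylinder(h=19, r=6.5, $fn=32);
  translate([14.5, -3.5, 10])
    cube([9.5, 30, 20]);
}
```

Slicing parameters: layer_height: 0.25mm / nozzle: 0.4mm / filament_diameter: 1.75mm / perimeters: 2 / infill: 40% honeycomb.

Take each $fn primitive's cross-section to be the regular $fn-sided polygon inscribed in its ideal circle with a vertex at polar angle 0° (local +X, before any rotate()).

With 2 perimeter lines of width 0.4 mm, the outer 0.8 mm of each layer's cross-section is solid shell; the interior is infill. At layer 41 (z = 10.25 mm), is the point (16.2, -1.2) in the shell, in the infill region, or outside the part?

At z = 10.25 mm: the cube is absent (z outside [0, 10]); the cylinder at (11, -0.5): section is a regular 32-gon, circumradius r=3; the r=6.5 cylinder at (2, 12) gives a regular 32-gon of circumradius 6.5 (constant along its height); the 9.5×30 cube at (14.5, -3.5) contributes its full rectangle; Taking the union: the 3 present regions are separate (no shared area or edge), so areas and boundary lengths simply add and each stays a separate island — 3 connected regions. Overall, the cross-section has 3 separate islands. The nearest boundary edge runs (14.50, -3.50)→(14.50, 26.50); distance from the point to it = 1.70 mm. (Shell/infill is judged within the island containing the point — the largest one.) The point is inside the cross-section and 1.70 mm from the nearest boundary — more than the 0.8 mm shell width (2 × 0.4), so it's in the infill interior.

infill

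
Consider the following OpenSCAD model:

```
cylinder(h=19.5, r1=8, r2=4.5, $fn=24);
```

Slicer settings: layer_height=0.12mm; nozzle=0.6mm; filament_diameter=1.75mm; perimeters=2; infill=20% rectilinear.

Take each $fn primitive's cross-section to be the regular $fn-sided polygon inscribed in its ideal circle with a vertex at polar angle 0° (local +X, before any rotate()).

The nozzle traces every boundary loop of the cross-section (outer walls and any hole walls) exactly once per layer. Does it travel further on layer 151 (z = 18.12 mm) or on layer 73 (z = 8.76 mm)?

layer 73 (z = 8.76 mm)

Layer 151 (z = 18.12): the cone (r1=8→r2=4.5) has section circumradius 4.748 here — a regular 24-gon (perimeter = 2·24·4.748·sin(180°/24) = 29.75 mm). So its perimeter = 29.75 mm. Layer 73 (z = 8.76): the cone (r1=8→r2=4.5) has section circumradius 6.428 here — a regular 24-gon (perimeter = 2·24·6.428·sin(180°/24) = 40.27 mm). So its perimeter = 40.27 mm. Layer 73 is larger (40.27 vs 29.75 mm).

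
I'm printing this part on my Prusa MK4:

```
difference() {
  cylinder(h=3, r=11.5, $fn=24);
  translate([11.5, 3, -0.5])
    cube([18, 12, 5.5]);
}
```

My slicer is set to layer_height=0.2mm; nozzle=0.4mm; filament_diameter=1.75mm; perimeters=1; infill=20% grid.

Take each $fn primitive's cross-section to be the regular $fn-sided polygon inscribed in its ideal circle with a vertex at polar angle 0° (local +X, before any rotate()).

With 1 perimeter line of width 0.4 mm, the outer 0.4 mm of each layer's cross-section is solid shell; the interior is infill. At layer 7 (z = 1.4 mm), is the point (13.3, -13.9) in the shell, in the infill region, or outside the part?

outside

At z = 1.4 mm: the r=11.5 cylinder contributes a regular 24-gon of circumradius 11.5; the 18×12 cube at (11.5, 3) contributes its full rectangle; Taking the first minus the rest: starting from the r=11.5 cylinder, the 18×12 cube at (11.5, 3) misses the remaining region (no effect) — 1 connected region. Overall, the cross-section is a single solid region. The nearest boundary edge runs (9.96, -5.75)→(8.13, -8.13); distance from the point to it = 7.74 mm. The point is not inside any of the regions above, so it lies outside the cross-section (7.74 mm from the nearest boundary).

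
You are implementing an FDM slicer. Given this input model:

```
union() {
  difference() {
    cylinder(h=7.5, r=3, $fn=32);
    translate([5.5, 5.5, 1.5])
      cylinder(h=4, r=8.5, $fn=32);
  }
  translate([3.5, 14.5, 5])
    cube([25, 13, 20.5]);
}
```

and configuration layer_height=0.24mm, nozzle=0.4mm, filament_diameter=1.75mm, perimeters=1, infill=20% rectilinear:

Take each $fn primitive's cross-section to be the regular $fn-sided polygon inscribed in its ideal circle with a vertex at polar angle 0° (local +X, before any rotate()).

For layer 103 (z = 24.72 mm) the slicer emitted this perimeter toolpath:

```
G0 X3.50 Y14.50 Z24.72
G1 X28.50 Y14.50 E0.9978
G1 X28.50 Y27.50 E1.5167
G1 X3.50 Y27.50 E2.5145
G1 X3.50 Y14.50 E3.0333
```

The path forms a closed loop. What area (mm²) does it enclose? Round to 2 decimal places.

Apply the shoelace formula to the sequence of (X, Y) vertices; enclosed area = 325.00 mm².

325.00 mm²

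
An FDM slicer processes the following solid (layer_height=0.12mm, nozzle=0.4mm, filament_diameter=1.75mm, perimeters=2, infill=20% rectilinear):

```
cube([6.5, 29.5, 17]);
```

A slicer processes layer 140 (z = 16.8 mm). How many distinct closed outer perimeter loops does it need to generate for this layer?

1

At z = 16.8 mm: the cube is present — its section is the full 6.5×29.5 rectangle. The result has 1 disconnected region.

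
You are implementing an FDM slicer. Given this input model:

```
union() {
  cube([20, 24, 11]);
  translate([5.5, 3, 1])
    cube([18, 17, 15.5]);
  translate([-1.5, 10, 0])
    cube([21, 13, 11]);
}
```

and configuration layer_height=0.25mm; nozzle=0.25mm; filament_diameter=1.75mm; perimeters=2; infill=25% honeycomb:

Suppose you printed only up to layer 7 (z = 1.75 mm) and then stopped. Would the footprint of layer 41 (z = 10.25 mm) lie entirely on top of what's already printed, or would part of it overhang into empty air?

Compare the two slices. At z = 1.75: the 20×24 cube contributes its full rectangle (area 480.00 mm²); the 18×17 cube at (5.5, 3) contributes its full rectangle (area 306.00 mm²); the cube at (-1.5, 10) (footprint 21×13) is included at this height (area 273.00 mm²); Merging all regions: the regions partially overlap — summed areas 1059.00 mm² minus the doubly-counted overlap 500.00 mm² gives 559.00 mm² — area = 559.00 mm². At z = 10.25: the cube is present — its section is the full 20×24 rectangle (area 480.00 mm²); the 18×17 cube at (5.5, 3) contributes its full rectangle (area 306.00 mm²); the cube at (-1.5, 10) is present — its section is the full 21×13 rectangle (area 273.00 mm²); Taking the union: the regions partially overlap — summed areas 1059.00 mm² minus the doubly-counted overlap 500.00 mm² gives 559.00 mm² — area = 559.00 mm². Checking containment: the cross-section at z = 10.25 is a subset of the cross-section at z = 1.75.

entirely on top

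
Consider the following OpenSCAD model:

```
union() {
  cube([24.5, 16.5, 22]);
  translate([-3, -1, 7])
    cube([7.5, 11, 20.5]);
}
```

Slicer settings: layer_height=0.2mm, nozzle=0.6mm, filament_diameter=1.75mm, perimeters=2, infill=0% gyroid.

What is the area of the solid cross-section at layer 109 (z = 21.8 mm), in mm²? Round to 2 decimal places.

At z = 21.8 mm: the 24.5×16.5 cube contributes its full rectangle (area 404.25 mm²); the cube at (-3, -1) is present — its section is the full 7.5×11 rectangle (area 82.50 mm²); Combining (union): the regions partially overlap — summed areas 486.75 mm² minus the doubly-counted overlap 45.00 mm² gives 441.75 mm² — area = 441.75 mm². Overall, the cross-section is a single solid region. Net area = 441.75 mm².

441.75 mm²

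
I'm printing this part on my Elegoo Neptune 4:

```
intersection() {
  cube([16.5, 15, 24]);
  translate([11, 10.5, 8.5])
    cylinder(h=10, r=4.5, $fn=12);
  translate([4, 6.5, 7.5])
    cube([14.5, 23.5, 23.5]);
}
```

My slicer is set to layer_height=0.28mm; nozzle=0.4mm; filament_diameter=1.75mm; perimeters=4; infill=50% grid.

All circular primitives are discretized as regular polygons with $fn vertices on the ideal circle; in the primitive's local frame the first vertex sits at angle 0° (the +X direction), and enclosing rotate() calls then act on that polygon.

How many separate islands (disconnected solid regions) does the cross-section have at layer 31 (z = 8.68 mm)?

At z = 8.68 mm: the cube is present — its section is the full 16.5×15 rectangle; the r=4.5 cylinder at (11, 10.5) contributes a regular 12-gon of circumradius 4.5; the 14.5×23.5 cube at (4, 6.5) contributes its full rectangle; After intersecting: the r=4.5 cylinder at (11, 10.5) lies inside the 16.5×15 cube, so the common part is the r=4.5 cylinder at (11, 10.5) itself; the 14.5×23.5 cube at (4, 6.5) partially overlaps the running intersection; clipping to the common part keeps 59.82 mm² — 1 connected region. Overall, the cross-section is a single solid region. Island count = 1.

1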